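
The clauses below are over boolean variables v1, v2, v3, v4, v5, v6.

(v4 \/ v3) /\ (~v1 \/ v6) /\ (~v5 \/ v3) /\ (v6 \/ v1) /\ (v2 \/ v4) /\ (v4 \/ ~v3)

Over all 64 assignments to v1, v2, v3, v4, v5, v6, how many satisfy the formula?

12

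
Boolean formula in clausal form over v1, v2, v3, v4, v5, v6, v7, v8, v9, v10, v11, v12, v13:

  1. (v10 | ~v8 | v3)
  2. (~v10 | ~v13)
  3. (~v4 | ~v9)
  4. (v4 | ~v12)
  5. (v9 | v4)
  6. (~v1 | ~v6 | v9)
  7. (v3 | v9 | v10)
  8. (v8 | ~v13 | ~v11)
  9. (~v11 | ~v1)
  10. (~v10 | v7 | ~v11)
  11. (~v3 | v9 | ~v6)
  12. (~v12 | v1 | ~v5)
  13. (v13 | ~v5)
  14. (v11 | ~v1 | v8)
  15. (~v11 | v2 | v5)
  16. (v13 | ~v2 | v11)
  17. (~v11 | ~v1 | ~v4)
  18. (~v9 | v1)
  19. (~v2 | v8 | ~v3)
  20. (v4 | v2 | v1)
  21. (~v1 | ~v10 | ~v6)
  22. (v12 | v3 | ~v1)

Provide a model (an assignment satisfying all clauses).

v1=T  v2=T  v3=T  v4=T  v5=T  v6=F  v7=T  v8=T  v9=F  v10=F  v11=F  v12=T  v13=T

Check each clause:
  1. (~v8 | v10 | v3) — v3 is true.
  2. (~v13 | ~v10) — ~v10 is true.
  3. (~v4 | ~v9) — ~v9 is true.
  4. (~v12 | v4) — v4 is true.
  5. (v4 | v9) — v4 is true.
  6. (v9 | ~v6 | ~v1) — ~v6 is true.
  7. (v9 | v3 | v10) — v3 is true.
  8. (~v13 | v8 | ~v11) — v8 is true.
  9. (~v1 | ~v11) — ~v11 is true.
  10. (~v10 | v7 | ~v11) — ~v11 is true.
  11. (v9 | ~v6 | ~v3) — ~v6 is true.
  12. (~v12 | v1 | ~v5) — v1 is true.
  13. (~v5 | v13) — v13 is true.
  14. (v8 | v11 | ~v1) — v8 is true.
  15. (v5 | ~v11 | v2) — ~v11 is true.
  16. (v13 | v11 | ~v2) — v13 is true.
  17. (~v1 | ~v4 | ~v11) — ~v11 is true.
  18. (v1 | ~v9) — v1 is true.
  19. (~v2 | v8 | ~v3) — v8 is true.
  20. (v2 | v1 | v4) — v1 is true.
  21. (~v10 | ~v1 | ~v6) — ~v6 is true.
  22. (v12 | v3 | ~v1) — v3 is true.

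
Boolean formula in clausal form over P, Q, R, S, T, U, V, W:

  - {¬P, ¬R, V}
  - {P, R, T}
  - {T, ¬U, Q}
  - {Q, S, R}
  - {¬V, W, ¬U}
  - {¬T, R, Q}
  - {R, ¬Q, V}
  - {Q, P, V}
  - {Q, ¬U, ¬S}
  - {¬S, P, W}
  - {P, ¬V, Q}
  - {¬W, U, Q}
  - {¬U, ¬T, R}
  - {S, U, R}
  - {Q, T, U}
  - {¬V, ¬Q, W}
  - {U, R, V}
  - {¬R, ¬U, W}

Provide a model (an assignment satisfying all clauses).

P=False, Q=True, R=True, S=False, T=True, U=False, V=False, W=False

Check each clause:
  1. {¬P, ¬R, V} — ¬P is true.
  2. {P, R, T} — R is true.
  3. {T, Q, ¬U} — ¬U is true.
  4. {R, S, Q} — Q is true.
  5. {¬U, ¬V, W} — ¬V is true.
  6. {Q, R, ¬T} — R is true.
  7. {¬Q, R, V} — R is true.
  8. {P, V, Q} — Q is true.
  9. {¬U, ¬S, Q} — Q is true.
  10. {P, ¬S, W} — ¬S is true.
  11. {¬V, Q, P} — ¬V is true.
  12. {¬W, U, Q} — ¬W is true.
  13. {R, ¬T, ¬U} — ¬U is true.
  14. {U, S, R} — R is true.
  15. {Q, T, U} — Q is true.
  16. {¬Q, W, ¬V} — ¬V is true.
  17. {R, V, U} — R is true.
  18. {¬R, ¬U, W} — ¬U is true.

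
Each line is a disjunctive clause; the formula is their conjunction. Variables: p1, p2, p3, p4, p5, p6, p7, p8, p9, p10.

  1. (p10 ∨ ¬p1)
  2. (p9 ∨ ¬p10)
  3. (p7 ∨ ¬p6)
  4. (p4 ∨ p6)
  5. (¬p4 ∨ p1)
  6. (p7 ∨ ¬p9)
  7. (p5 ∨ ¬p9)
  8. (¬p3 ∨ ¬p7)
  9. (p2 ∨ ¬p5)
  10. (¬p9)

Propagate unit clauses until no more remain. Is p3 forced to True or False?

(¬p9) stands alone — p9 = False.
(p9 ∨ ¬p10): since p9 = False, the clause reduces to (¬p10). p10 = False.
From (p10 ∨ ¬p1) and p10 = False: p1 = False.
(p1 ∨ ¬p4) with p1 = False leaves only ¬p4, so p4 = False.
(p6 ∨ p4) with p4 = False leaves only p6, so p6 = True.
(p7 ∨ ¬p6): since p6 = True, the clause reduces to (p7). p7 = True.
From (¬p3 ∨ ¬p7) and p7 = True: p3 = False.

False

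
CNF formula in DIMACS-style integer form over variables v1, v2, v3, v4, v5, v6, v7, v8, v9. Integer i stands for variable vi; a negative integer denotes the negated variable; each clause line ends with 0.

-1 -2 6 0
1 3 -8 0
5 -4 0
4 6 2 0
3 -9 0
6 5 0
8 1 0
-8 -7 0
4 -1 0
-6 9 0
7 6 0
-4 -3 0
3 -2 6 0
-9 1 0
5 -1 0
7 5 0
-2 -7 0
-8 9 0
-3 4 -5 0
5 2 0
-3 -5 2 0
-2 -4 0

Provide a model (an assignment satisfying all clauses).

v1=True, v2=False, v3=False, v4=True, v5=True, v6=False, v7=True, v8=False, v9=False

Try v1 = True.
  then v4 is forced to True.
  then v5 is forced to True.
  then v3 is forced to False.
  then v9 is forced to False.
  then v6 is forced to False.
  then v2 is forced to False.
  then v7 is forced to True.
  then v8 is forced to False.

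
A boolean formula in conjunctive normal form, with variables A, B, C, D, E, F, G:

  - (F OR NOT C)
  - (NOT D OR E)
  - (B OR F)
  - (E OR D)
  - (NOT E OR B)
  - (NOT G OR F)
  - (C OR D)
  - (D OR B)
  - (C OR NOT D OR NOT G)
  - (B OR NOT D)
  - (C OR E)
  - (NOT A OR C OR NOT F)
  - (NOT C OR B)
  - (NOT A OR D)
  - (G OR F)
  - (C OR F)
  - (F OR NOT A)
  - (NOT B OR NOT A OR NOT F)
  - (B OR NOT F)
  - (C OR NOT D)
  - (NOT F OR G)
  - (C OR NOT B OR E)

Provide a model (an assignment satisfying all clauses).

A=F, B=T, C=T, D=T, E=T, F=T, G=T

Pure literal: A appears only negated; assign A = False.
Try B = True.
For the remaining variables, C = True, D = True, E = True, F = True, G = True works.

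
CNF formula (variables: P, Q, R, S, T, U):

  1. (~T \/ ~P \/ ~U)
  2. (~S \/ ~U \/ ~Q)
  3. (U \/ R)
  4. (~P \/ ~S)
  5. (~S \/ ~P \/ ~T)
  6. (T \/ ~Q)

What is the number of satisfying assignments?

Split on P, then S.
  P=1, S=1: a clause becomes empty — 0.
  P=1, S=0: 5 of the 16 assignments to (Q,R,T,U) work.
  P=0, S=1: 7 of the 16 assignments to (Q,R,T,U) work.
  P=0, S=0: 9 of the 16 assignments to (Q,R,T,U) work.
Total: 0 + 5 + 7 + 9 = 21.

21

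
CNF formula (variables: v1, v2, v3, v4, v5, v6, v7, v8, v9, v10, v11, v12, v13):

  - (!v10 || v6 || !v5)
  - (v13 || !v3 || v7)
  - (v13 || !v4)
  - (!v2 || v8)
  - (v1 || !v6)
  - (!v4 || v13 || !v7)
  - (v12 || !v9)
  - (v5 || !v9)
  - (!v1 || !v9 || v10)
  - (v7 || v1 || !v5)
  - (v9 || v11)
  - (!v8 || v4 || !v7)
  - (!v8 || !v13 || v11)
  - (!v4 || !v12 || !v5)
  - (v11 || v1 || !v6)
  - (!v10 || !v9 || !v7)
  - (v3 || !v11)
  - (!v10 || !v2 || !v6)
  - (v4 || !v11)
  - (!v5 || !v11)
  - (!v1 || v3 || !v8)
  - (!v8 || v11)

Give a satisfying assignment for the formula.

v1 = T, v2 = F, v3 = T, v4 = F, v5 = T, v6 = T, v7 = F, v8 = F, v9 = T, v10 = T, v11 = F, v12 = T, v13 = T

Check each clause:
  1. (v6 || !v5 || !v10) — v6 is true.
  2. (v7 || v13 || !v3) — v13 is true.
  3. (!v4 || v13) — !v4 is true.
  4. (v8 || !v2) — !v2 is true.
  5. (!v6 || v1) — v1 is true.
  6. (!v4 || v13 || !v7) — !v7 is true.
  7. (v12 || !v9) — v12 is true.
  8. (v5 || !v9) — v5 is true.
  9. (!v9 || v10 || !v1) — v10 is true.
  10. (v7 || !v5 || v1) — v1 is true.
  11. (v9 || v11) — v9 is true.
  12. (!v7 || v4 || !v8) — !v8 is true.
  13. (v11 || !v8 || !v13) — !v8 is true.
  14. (!v4 || !v12 || !v5) — !v4 is true.
  15. (v1 || !v6 || v11) — v1 is true.
  16. (!v9 || !v10 || !v7) — !v7 is true.
  17. (!v11 || v3) — v3 is true.
  18. (!v6 || !v2 || !v10) — !v2 is true.
  19. (!v11 || v4) — !v11 is true.
  20. (!v11 || !v5) — !v11 is true.
  21. (!v1 || !v8 || v3) — !v8 is true.
  22. (!v8 || v11) — !v8 is true.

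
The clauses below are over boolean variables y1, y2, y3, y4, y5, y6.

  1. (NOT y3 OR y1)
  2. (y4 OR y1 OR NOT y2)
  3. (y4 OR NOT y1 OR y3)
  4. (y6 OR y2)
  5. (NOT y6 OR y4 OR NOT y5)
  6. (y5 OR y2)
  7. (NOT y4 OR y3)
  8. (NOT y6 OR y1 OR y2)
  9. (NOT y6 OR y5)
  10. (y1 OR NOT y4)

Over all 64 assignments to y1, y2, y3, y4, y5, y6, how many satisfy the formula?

The models are:
  y1=T y2=F y3=T y4=T y5=T y6=T
  y1=T y2=T y3=T y4=F y5=F y6=F
  y1=T y2=T y3=T y4=F y5=T y6=F
  y1=T y2=T y3=T y4=T y5=F y6=F
  y1=T y2=T y3=T y4=T y5=T y6=F
  y1=T y2=T y3=T y4=T y5=T y6=T
That's 6 in total.

6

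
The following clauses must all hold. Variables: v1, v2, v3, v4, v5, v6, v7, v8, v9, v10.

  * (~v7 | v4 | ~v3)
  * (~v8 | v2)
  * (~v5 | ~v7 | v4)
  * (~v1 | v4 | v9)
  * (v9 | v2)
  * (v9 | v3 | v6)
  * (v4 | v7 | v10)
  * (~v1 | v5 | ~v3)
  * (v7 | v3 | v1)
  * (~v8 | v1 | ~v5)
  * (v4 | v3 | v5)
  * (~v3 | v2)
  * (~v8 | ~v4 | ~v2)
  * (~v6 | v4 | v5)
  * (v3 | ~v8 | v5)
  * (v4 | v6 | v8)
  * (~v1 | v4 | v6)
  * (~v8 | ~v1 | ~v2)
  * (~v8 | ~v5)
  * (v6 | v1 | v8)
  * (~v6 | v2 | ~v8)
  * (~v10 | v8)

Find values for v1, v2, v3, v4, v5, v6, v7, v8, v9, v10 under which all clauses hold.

v1 = True  v2 = False  v3 = False  v4 = True  v5 = True  v6 = True  v7 = True  v8 = False  v9 = True  v10 = False

v9 occurs only positively in the remaining clauses — set v9 = True.
Branch on v1: take v1 = True.
For the remaining variables, v2 = False, v3 = False, v4 = True, v5 = True, v6 = True, v7 = True, v8 = False, v10 = False works.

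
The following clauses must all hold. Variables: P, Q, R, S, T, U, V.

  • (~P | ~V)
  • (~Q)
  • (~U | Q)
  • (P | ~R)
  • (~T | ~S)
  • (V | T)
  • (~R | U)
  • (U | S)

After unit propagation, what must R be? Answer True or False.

False

(~Q) stands alone — Q = False.
From (Q | ~U) and Q = False: U = False.
(~R | U) with U = False leaves only ~R, so R = False.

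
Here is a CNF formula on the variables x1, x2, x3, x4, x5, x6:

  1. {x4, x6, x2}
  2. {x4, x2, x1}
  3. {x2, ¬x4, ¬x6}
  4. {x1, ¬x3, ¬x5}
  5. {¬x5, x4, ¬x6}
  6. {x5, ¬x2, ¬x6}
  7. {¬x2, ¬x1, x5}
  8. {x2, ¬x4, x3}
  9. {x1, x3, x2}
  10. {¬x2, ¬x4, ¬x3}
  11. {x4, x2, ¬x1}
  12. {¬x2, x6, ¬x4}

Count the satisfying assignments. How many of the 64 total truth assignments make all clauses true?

10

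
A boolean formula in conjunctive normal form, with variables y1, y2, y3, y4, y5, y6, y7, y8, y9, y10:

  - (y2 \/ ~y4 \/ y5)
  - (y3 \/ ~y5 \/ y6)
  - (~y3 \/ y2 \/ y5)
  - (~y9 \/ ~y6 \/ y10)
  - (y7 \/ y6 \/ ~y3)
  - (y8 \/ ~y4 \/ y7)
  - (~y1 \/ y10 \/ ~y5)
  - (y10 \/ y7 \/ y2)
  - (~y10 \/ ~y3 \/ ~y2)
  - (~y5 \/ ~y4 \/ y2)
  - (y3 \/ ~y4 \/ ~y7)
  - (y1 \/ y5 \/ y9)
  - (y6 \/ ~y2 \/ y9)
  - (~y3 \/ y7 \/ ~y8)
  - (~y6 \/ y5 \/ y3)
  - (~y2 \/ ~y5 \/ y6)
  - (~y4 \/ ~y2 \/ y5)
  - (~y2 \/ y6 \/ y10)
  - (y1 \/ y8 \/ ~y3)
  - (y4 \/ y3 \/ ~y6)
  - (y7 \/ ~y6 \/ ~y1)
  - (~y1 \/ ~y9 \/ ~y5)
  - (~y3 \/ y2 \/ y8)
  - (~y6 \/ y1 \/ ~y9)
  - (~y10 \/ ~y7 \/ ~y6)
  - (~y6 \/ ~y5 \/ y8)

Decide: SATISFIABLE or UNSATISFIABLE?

Branch on y1: take y1 = False.
Set y2 = False and propagate.
Set y3 = True and propagate.
  then y5 is forced to True.
  then y4 is forced to False.
  then y8 is forced to True.
  then y7 is forced to True.
For the remaining variables, y6 = False, y9 = True, y10 = True works.
So y1=False, y2=False, y3=True, y4=False, y5=True, y6=False, y7=True, y8=True, y9=True, y10=True is a satisfying assignment.

SATISFIABLE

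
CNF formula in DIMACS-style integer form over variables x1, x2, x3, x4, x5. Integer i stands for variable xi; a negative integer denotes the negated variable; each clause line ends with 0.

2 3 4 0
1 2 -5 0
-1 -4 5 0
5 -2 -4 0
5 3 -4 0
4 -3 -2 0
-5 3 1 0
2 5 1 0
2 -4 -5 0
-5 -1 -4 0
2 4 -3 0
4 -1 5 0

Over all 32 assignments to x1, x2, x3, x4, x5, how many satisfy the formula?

3

The models are:
  x1=0 x2=1 x3=0 x4=0 x5=0
  x1=0 x2=1 x3=1 x4=1 x5=1
  x1=1 x2=1 x3=0 x4=0 x5=1
That's 3 in total.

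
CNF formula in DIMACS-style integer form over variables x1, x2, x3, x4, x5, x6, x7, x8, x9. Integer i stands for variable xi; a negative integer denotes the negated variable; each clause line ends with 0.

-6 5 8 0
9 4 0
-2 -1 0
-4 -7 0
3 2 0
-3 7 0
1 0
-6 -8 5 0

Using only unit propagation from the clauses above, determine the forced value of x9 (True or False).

(x1) stands alone — x1 = True.
From (NOT x1 OR NOT x2) and x1 = True: x2 = False.
(x2 OR x3) with x2 = False leaves only x3, so x3 = True.
(x7 OR NOT x3) with x3 = True leaves only x7, so x7 = True.
(NOT x4 OR NOT x7) with x7 = True leaves only NOT x4, so x4 = False.
In (x4 OR x9), x4 is now false; x9 must hold, so x9 = True.

True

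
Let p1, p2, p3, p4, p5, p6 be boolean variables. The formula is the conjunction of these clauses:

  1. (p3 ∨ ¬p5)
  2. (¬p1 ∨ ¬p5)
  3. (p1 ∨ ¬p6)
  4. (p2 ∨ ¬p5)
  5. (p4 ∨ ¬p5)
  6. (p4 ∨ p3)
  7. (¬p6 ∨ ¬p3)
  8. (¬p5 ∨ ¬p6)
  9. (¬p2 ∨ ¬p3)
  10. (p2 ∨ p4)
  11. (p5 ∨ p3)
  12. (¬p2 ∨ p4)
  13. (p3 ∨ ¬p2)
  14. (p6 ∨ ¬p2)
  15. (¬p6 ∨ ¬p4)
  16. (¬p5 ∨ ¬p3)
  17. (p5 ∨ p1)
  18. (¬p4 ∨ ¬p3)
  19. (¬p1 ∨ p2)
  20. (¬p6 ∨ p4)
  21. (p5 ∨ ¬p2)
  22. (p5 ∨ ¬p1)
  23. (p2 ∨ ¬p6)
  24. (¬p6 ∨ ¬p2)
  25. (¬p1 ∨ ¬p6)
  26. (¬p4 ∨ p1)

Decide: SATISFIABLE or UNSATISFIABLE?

UNSATISFIABLE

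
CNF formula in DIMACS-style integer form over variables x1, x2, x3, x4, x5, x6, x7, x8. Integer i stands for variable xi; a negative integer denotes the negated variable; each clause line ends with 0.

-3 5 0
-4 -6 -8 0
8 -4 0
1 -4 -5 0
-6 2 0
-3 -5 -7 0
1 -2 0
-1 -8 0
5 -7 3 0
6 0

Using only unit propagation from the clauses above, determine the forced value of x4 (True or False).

(x6) stands alone — x6 = True.
From (x2 \/ ~x6) and x6 = True: x2 = True.
(x1 \/ ~x2): since x2 = True, the clause reduces to (x1). x1 = True.
(~x1 \/ ~x8) with x1 = True leaves only ~x8, so x8 = False.
From (x8 \/ ~x4) and x8 = False: x4 = False.

False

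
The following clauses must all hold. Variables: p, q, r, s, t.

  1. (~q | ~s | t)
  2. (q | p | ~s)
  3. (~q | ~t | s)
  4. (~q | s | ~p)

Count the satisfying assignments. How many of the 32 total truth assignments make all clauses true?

18

Split on q, then s.
  q=T, s=T: remaining (p,r,t) ∈ {(F,F,T); (F,T,T); (T,F,T); (T,T,T)} — 4.
  q=T, s=F: remaining (p,r,t) ∈ {(F,F,F); (F,T,F)} — 2.
  q=F, s=T: remaining (p,r,t) ∈ {(T,F,F); (T,F,T); (T,T,F); (T,T,T)} — 4.
  q=F, s=F: p, r, t free → 2^3 = 8.
Total: 4 + 2 + 4 + 8 = 18.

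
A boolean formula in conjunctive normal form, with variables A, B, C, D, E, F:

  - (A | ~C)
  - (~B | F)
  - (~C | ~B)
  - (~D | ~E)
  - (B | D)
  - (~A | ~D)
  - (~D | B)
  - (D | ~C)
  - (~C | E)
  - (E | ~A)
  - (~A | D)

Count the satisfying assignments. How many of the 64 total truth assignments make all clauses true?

3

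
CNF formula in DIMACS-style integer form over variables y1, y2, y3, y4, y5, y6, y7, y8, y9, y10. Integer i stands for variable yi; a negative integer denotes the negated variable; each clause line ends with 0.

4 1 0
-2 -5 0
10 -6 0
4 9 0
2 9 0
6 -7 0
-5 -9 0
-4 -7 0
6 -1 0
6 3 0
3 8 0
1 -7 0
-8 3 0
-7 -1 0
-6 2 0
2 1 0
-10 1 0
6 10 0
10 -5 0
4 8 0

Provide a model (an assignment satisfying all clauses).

y1 = 1, y2 = 1, y3 = 1, y4 = 0, y5 = 0, y6 = 1, y7 = 0, y8 = 1, y9 = 1, y10 = 1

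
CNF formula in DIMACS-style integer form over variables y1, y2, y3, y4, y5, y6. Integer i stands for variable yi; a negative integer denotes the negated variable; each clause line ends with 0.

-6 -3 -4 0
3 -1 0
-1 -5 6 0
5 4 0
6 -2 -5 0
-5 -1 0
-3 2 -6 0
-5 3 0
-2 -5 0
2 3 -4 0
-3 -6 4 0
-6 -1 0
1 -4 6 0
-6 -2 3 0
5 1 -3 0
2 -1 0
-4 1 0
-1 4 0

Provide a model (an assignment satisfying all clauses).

y1 = 0, y2 = 0, y3 = 1, y4 = 0, y5 = 1, y6 = 0

Branch on y1: take y1 = False.
  then y4 is forced to False.
  then y5 is forced to True.
  then y3 is forced to True.
  then y2 is forced to False.
  then y6 is forced to False.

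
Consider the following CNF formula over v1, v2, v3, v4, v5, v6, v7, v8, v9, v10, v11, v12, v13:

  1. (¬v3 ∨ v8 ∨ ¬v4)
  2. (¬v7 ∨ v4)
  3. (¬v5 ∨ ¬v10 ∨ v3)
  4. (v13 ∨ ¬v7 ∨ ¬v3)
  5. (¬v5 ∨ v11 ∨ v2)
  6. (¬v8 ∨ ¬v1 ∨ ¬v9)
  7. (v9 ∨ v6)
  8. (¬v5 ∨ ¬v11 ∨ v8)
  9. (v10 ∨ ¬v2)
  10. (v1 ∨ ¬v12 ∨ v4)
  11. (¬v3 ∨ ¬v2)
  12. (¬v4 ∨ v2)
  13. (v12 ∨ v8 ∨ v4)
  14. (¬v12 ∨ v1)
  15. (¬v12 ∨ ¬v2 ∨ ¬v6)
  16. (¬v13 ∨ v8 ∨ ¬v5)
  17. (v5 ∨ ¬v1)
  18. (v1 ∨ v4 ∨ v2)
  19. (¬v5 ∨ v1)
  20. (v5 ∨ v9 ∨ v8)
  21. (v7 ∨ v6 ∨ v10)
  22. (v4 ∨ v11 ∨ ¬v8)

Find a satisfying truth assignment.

Set v1 = False and propagate.
  then v12 is forced to False.
  then v5 is forced to False.
The remaining clauses are satisfied by v2 = True, v3 = False, v4 = True, v6 = True, v7 = False, v8 = True, v9 = True, v10 = True, v11 = True, v13 = False.
Every clause has at least one true literal under this assignment.

v1 = False, v2 = True, v3 = False, v4 = True, v5 = False, v6 = True, v7 = False, v8 = True, v9 = True, v10 = True, v11 = True, v12 = False, v13 = False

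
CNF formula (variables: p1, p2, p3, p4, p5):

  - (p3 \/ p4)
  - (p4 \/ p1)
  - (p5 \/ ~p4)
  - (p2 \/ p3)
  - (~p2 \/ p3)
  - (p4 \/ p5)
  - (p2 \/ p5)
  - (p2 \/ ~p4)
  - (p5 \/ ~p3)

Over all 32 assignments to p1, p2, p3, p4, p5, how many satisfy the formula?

The models are:
  p1=F p2=T p3=T p4=T p5=T
  p1=T p2=F p3=T p4=F p5=T
  p1=T p2=T p3=T p4=F p5=T
  p1=T p2=T p3=T p4=T p5=T
Count: 4.

4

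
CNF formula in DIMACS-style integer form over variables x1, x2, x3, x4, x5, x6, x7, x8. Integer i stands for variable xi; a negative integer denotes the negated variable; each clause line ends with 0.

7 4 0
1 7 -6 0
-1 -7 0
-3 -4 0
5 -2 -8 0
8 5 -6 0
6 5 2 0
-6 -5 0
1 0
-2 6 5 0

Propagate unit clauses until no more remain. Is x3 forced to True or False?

Unit clause (x1) sets x1 = True.
In (~x7 \/ ~x1), ~x1 is now false; ~x7 must hold, so x7 = False.
From (x7 \/ x4) and x7 = False: x4 = True.
(~x4 \/ ~x3) with x4 = True leaves only ~x3, so x3 = False.

False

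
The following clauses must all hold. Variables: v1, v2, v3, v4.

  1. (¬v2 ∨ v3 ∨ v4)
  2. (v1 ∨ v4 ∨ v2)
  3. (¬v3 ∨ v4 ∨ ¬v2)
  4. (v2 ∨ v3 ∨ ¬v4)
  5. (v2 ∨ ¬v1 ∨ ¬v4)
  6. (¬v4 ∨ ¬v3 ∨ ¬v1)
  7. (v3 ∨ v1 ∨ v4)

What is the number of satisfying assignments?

The models are:
  v1=0 v2=0 v3=1 v4=1
  v1=0 v2=1 v3=0 v4=1
  v1=0 v2=1 v3=1 v4=1
  v1=1 v2=0 v3=0 v4=0
  v1=1 v2=0 v3=1 v4=0
  v1=1 v2=1 v3=0 v4=1
That's 6 in total.

6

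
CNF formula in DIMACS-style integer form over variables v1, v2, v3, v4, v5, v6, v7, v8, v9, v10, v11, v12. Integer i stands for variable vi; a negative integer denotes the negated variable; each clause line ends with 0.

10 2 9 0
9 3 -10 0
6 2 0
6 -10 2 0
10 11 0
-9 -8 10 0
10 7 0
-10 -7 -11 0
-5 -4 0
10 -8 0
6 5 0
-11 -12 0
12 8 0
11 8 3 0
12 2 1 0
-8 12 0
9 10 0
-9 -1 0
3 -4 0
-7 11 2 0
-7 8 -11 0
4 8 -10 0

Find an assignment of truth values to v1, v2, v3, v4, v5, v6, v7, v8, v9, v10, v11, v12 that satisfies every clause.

v1=False, v2=True, v3=True, v4=False, v5=False, v6=True, v7=True, v8=True, v9=True, v10=True, v11=False, v12=True

Check each clause:
  1. (v9 ∨ v10 ∨ v2) — v9 is true.
  2. (v9 ∨ ¬v10 ∨ v3) — v9 is true.
  3. (v2 ∨ v6) — v2 is true.
  4. (v2 ∨ v6 ∨ ¬v10) — v2 is true.
  5. (v11 ∨ v10) — v10 is true.
  6. (¬v9 ∨ v10 ∨ ¬v8) — v10 is true.
  7. (v10 ∨ v7) — v10 is true.
  8. (¬v7 ∨ ¬v10 ∨ ¬v11) — ¬v11 is true.
  9. (¬v4 ∨ ¬v5) — ¬v5 is true.
  10. (v10 ∨ ¬v8) — v10 is true.
  11. (v5 ∨ v6) — v6 is true.
  12. (¬v12 ∨ ¬v11) — ¬v11 is true.
  13. (v8 ∨ v12) — v8 is true.
  14. (v3 ∨ v8 ∨ v11) — v3 is true.
  15. (v1 ∨ v2 ∨ v12) — v2 is true.
  16. (v12 ∨ ¬v8) — v12 is true.
  17. (v10 ∨ v9) — v9 is true.
  18. (¬v9 ∨ ¬v1) — ¬v1 is true.
  19. (¬v4 ∨ v3) — v3 is true.
  20. (¬v7 ∨ v11 ∨ v2) — v2 is true.
  21. (¬v11 ∨ ¬v7 ∨ v8) — v8 is true.
  22. (v8 ∨ ¬v10 ∨ v4) — v8 is true.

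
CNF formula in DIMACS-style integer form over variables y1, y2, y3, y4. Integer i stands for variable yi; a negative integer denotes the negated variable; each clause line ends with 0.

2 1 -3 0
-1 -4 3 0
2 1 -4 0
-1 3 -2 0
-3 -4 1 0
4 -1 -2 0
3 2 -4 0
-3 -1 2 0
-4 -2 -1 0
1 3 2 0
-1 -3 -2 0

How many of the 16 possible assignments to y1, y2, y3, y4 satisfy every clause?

4

The models are:
  y1=F y2=T y3=F y4=F
  y1=F y2=T y3=F y4=T
  y1=F y2=T y3=T y4=F
  y1=T y2=F y3=F y4=F
That's 4 in total.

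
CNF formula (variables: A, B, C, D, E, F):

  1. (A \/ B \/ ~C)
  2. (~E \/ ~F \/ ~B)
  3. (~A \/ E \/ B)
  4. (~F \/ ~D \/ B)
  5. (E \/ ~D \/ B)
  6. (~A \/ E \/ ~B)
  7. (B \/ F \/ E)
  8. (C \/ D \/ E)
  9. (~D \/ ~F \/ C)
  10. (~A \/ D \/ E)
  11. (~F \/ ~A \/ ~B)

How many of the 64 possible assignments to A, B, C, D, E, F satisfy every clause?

Split on B, then E.
  B=1, E=1: forces F=0; A, C, D free → 2^3 = 8.
  B=1, E=0: 5 of the 16 assignments to (A,C,D,F) work.
  B=0, E=1: 9 of the 16 assignments to (A,C,D,F) work.
  B=0, E=0: a clause becomes empty — 0.
Total: 8 + 5 + 9 + 0 = 22.

22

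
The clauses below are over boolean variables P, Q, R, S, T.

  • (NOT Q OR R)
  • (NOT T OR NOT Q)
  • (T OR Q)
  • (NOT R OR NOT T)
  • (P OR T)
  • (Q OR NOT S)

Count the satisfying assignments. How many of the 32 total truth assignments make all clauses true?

4

Satisfying assignments:
  P=0 Q=0 R=0 S=0 T=1
  P=1 Q=0 R=0 S=0 T=1
  P=1 Q=1 R=1 S=0 T=0
  P=1 Q=1 R=1 S=1 T=0
Count: 4.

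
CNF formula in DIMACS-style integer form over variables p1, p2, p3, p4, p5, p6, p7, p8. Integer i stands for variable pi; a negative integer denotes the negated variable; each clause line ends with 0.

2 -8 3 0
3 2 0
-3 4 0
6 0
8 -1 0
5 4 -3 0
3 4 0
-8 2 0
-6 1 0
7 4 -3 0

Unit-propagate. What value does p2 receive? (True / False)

(p6) stands alone — p6 = True.
In (NOT p6 OR p1), NOT p6 is now false; p1 must hold, so p1 = True.
(p8 OR NOT p1): since p1 = True, the clause reduces to (p8). p8 = True.
(NOT p8 OR p2): since p8 = True, the clause reduces to (p2). p2 = True.

True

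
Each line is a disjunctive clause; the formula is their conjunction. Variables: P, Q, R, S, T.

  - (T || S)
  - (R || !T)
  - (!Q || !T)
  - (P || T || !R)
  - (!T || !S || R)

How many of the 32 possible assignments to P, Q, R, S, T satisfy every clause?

10

Case analysis on T and R:
  T=T, R=T: remaining (P,Q,S) ∈ {(F,F,F); (F,F,T); (T,F,F); (T,F,T)} — 4.
  T=T, R=F: a clause becomes empty — 0.
  T=F, R=T: remaining (P,Q,S) ∈ {(T,F,T); (T,T,T)} — 2.
  T=F, R=F: remaining (P,Q,S) ∈ {(F,F,T); (F,T,T); (T,F,T); (T,T,T)} — 4.
Total: 4 + 0 + 2 + 4 = 10.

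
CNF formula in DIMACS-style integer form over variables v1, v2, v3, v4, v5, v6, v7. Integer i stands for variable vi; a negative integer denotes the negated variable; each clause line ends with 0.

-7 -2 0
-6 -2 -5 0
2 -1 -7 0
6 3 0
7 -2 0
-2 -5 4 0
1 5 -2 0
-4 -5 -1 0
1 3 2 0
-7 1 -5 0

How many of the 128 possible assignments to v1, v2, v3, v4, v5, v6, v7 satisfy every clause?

21

Split on v2, then v1.
  v2=T, v1=T: a clause becomes empty — 0.
  v2=T, v1=F: a clause becomes empty — 0.
  v2=F, v1=T: 9 of the 32 assignments to (v3,v4,v5,v6,v7) work.
  v2=F, v1=F: v4, v6 free; 3 ways for (v3,v5,v7) × 2^2 = 12.
Total: 0 + 0 + 9 + 12 = 21.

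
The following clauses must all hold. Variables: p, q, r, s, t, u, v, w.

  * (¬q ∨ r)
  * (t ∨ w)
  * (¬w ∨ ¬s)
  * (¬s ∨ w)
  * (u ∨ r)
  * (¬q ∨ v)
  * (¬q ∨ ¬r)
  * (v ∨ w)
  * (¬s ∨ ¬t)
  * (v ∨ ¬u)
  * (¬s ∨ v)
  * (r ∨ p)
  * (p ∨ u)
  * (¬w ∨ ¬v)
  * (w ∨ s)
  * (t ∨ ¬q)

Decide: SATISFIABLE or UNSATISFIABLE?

SATISFIABLE

Pure literal: p appears only positively; assign p = True.
Pure literal: q appears only negated; assign q = False.
Try r = True.
Branch on s: take s = False.
  then w is forced to True.
  then v is forced to False.
  then u is forced to False.
t is now unconstrained; take t = True.
So p=T, q=F, r=T, s=F, t=T, u=F, v=F, w=T is a satisfying assignment.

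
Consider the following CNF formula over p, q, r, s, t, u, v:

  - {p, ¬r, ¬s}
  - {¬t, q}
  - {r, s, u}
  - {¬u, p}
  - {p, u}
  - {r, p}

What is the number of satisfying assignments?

42

Case analysis on p and r:
  p=T, r=T: s, u, v free; 3 ways for (q,t) × 2^3 = 24.
  p=T, r=F: v free; 9 ways for (q,s,t,u) × 2^1 = 18.
  p=F, r=T: a clause becomes empty — 0.
  p=F, r=F: a clause becomes empty — 0.
Total: 24 + 18 + 0 + 0 = 42.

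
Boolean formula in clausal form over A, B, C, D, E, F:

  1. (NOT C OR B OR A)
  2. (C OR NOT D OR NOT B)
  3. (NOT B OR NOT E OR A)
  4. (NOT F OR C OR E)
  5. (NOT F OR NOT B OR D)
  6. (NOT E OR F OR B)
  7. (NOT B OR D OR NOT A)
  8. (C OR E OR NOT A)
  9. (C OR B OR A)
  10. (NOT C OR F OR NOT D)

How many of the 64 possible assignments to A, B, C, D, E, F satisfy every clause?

Case analysis on B and C:
  B=T, C=T: remaining (A,D,E,F) ∈ {(F,F,F,F); (F,T,F,T); (T,T,F,T); (T,T,T,T)} — 4.
  B=T, C=F: remaining (A,D,E,F) ∈ {(F,F,F,F)} — 1.
  B=F, C=T: 5 of the 16 assignments to (A,D,E,F) work.
  B=F, C=F: remaining (A,D,E,F) ∈ {(T,F,T,T); (T,T,T,T)} — 2.
Total: 4 + 1 + 5 + 2 = 12.

12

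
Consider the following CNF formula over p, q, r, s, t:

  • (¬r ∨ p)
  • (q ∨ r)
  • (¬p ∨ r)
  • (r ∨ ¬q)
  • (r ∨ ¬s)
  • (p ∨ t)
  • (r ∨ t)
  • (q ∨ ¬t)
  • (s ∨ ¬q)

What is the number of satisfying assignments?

The models are:
  p=1 q=0 r=1 s=0 t=0
  p=1 q=0 r=1 s=1 t=0
  p=1 q=1 r=1 s=1 t=0
  p=1 q=1 r=1 s=1 t=1
Count: 4.

4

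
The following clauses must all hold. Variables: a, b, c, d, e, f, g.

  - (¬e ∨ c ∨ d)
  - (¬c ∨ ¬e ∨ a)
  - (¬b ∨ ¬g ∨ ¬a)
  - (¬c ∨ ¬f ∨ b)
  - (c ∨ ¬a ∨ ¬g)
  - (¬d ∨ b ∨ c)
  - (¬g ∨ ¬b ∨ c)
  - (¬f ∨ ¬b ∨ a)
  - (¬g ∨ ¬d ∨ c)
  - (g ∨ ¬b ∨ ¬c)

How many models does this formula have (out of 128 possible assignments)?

Case analysis on c and b:
  c=T, b=T: remaining (a,d,e,f,g) ∈ {(F,F,F,F,T); (F,T,F,F,T)} — 2.
  c=T, b=F: d, g free; 3 ways for (a,e,f) × 2^2 = 12.
  c=F, b=T: 9 of the 32 assignments to (a,d,e,f,g) work.
  c=F, b=F: f free; 3 ways for (a,d,e,g) × 2^1 = 6.
Total: 2 + 12 + 9 + 6 = 29.

29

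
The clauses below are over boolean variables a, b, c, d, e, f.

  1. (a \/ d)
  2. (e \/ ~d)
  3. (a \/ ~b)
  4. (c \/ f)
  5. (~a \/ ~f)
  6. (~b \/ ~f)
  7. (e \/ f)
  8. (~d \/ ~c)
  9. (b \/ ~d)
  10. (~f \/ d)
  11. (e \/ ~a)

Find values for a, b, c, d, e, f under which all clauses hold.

a=True, b=False, c=True, d=False, e=True, f=False

e occurs only positively in the remaining clauses — set e = True.
Try a = True.
  then f is forced to False.
  then c is forced to True.
  then d is forced to False.
b is now unconstrained; take b = False.
Check each clause:
  1. (d \/ a) — a is true.
  2. (e \/ ~d) — ~d is true.
  3. (~b \/ a) — a is true.
  4. (c \/ f) — c is true.
  5. (~f \/ ~a) — ~f is true.
  6. (~b \/ ~f) — ~f is true.
  7. (e \/ f) — e is true.
  8. (~c \/ ~d) — ~d is true.
  9. (b \/ ~d) — ~d is true.
  10. (d \/ ~f) — ~f is true.
  11. (e \/ ~a) — e is true.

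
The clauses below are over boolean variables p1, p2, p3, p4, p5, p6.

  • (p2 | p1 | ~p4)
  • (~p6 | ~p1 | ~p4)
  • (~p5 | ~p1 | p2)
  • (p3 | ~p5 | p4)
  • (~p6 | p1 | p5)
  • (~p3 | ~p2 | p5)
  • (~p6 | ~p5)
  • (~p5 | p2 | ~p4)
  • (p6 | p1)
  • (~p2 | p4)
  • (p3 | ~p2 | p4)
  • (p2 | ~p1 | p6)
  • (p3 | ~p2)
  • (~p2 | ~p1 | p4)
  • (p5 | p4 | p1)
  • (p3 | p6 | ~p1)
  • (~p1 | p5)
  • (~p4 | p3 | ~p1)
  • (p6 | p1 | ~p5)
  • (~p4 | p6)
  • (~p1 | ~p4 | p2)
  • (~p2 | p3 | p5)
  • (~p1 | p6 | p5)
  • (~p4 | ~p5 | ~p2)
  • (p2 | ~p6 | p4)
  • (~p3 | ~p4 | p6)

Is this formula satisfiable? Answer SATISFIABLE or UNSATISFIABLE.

UNSATISFIABLE

p1 = True:
  propagation gives p5=True, p2=True, p6=False, p4=True; an empty clause results — contradiction.
p1 = False:
  propagation gives p6=True, p5=True; an empty clause results — contradiction.
Every branch closes, so no satisfying assignment exists.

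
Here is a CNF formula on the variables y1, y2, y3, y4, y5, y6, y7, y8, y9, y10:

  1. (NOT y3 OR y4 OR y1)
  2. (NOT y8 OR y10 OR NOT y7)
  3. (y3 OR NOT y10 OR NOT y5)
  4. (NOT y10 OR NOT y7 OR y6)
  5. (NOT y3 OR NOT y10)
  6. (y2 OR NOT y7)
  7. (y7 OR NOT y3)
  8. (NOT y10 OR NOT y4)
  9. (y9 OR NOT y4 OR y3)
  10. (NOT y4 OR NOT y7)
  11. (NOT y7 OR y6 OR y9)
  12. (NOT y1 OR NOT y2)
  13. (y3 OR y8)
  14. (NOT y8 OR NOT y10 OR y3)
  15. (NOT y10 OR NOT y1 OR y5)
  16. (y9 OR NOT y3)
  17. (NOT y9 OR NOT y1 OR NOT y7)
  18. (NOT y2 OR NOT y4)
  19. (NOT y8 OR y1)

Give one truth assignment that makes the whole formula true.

Branch on y1: take y1 = True.
  then y2 is forced to False.
  then y7 is forced to False.
  then y3 is forced to False.
  then y8 is forced to True.
  then y10 is forced to False.
Try y4 = False.
y5, y6, y9 are now unconstrained; take y5 = True, y6 = False, y9 = True.

y1 = True, y2 = False, y3 = False, y4 = False, y5 = True, y6 = False, y7 = False, y8 = True, y9 = True, y10 = False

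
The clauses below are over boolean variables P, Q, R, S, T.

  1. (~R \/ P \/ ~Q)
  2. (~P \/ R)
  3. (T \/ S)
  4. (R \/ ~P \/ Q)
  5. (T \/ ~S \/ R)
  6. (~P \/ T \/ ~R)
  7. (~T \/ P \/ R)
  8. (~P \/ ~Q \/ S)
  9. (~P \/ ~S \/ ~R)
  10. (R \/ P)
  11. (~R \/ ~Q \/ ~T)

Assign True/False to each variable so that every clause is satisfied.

P=False, Q=False, R=True, S=False, T=True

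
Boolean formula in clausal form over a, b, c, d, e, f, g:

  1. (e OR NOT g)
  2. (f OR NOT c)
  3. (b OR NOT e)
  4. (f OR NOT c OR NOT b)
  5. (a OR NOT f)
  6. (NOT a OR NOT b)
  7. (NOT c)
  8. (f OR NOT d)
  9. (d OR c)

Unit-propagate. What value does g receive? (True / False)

(NOT c) is a unit clause: c = False.
From (d OR c) and c = False: d = True.
In (NOT d OR f), NOT d is now false; f must hold, so f = True.
In (a OR NOT f), NOT f is now false; a must hold, so a = True.
In (NOT b OR NOT a), NOT a is now false; NOT b must hold, so b = False.
(NOT e OR b): since b = False, the clause reduces to (NOT e). e = False.
(NOT g OR e): since e = False, the clause reduces to (NOT g). g = False.

False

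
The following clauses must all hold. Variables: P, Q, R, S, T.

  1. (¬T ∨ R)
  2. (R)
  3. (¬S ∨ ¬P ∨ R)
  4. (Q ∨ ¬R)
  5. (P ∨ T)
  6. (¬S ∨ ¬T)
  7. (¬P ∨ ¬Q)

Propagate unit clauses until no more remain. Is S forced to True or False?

Unit clause (R) sets R = True.
From (Q ∨ ¬R) and R = True: Q = True.
In (¬Q ∨ ¬P), ¬Q is now false; ¬P must hold, so P = False.
(P ∨ T): since P = False, the clause reduces to (T). T = True.
(¬T ∨ ¬S) with T = True leaves only ¬S, so S = False.

False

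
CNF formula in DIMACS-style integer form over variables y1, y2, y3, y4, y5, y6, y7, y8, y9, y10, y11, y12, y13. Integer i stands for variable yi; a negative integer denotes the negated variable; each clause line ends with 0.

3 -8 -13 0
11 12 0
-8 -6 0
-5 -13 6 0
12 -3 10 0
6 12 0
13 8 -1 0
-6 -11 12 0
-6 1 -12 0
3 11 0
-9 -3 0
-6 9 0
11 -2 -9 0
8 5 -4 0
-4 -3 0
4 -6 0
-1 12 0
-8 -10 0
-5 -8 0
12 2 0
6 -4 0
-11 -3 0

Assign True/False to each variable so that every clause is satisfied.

y1 = T, y2 = F, y3 = F, y4 = F, y5 = F, y6 = F, y7 = F, y8 = T, y9 = F, y10 = F, y11 = T, y12 = T, y13 = F

Check each clause:
  1. {¬y8, ¬y13, y3} — ¬y13 is true.
  2. {y11, y12} — y11 is true.
  3. {¬y8, ¬y6} — ¬y6 is true.
  4. {¬y13, y6, ¬y5} — ¬y13 is true.
  5. {¬y3, y12, y10} — y12 is true.
  6. {y12, y6} — y12 is true.
  7. {y13, y8, ¬y1} — y8 is true.
  8. {y12, ¬y11, ¬y6} — ¬y6 is true.
  9. {¬y6, y1, ¬y12} — y1 is true.
  10. {y3, y11} — y11 is true.
  11. {¬y9, ¬y3} — ¬y3 is true.
  12. {¬y6, y9} — ¬y6 is true.
  13. {¬y9, ¬y2, y11} — y11 is true.
  14. {y5, y8, ¬y4} — y8 is true.
  15. {¬y3, ¬y4} — ¬y4 is true.
  16. {¬y6, y4} — ¬y6 is true.
  17. {y12, ¬y1} — y12 is true.
  18. {¬y10, ¬y8} — ¬y10 is true.
  19. {¬y5, ¬y8} — ¬y5 is true.
  20. {y12, y2} — y12 is true.
  21. {¬y4, y6} — ¬y4 is true.
  22. {¬y3, ¬y11} — ¬y3 is true.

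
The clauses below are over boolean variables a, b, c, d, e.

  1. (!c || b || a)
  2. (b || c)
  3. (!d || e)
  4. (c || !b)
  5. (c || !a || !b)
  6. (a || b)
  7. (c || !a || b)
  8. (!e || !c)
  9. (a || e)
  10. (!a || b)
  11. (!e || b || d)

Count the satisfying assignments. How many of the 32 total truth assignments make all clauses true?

1

Satisfying assignments:
  a=T b=T c=T d=F e=F
Count: 1.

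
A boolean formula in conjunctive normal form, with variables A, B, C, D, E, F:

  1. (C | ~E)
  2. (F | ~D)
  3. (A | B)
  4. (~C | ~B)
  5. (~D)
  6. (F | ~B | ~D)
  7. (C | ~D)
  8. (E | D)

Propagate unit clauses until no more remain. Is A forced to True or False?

True

(~D) stands alone — D = False.
(E | D): since D = False, the clause reduces to (E). E = True.
In (~E | C), ~E is now false; C must hold, so C = True.
(~B | ~C): since C = True, the clause reduces to (~B). B = False.
From (A | B) and B = False: A = True.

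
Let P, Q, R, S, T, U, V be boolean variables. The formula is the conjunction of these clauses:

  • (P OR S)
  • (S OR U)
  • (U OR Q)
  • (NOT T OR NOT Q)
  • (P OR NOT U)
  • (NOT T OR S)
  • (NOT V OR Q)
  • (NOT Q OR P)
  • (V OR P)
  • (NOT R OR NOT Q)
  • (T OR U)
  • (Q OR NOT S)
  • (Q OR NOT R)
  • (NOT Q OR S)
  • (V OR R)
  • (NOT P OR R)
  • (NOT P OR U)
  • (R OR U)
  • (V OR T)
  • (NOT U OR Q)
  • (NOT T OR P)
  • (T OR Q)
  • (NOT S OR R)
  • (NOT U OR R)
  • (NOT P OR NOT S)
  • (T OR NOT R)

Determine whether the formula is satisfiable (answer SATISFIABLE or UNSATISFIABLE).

UNSATISFIABLE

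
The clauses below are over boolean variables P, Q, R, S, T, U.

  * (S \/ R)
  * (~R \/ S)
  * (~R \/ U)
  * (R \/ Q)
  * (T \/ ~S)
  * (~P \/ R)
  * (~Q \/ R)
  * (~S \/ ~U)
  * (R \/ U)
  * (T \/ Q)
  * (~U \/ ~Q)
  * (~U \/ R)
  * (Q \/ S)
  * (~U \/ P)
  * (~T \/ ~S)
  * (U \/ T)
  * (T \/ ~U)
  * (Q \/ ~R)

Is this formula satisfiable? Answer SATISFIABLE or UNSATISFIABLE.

R = True:
  propagation gives S=True, U=True; an empty clause results — contradiction.
R = False:
  propagation gives S=True, Q=True; an empty clause results — contradiction.
Every branch closes, so no satisfying assignment exists.

UNSATISFIABLE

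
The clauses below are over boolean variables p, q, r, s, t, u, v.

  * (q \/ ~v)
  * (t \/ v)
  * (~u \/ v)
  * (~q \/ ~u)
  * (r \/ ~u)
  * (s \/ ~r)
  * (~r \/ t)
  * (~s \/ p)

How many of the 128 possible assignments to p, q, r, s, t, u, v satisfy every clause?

Split on r, then u.
  r=T, u=T: a clause becomes empty — 0.
  r=T, u=F: remaining (p,q,s,t,v) ∈ {(T,F,T,T,F); (T,T,T,T,F); (T,T,T,T,T)} — 3.
  r=F, u=T: a clause becomes empty — 0.
  r=F, u=F: 12 of the 32 assignments to (p,q,s,t,v) work.
Total: 0 + 3 + 0 + 12 = 15.

15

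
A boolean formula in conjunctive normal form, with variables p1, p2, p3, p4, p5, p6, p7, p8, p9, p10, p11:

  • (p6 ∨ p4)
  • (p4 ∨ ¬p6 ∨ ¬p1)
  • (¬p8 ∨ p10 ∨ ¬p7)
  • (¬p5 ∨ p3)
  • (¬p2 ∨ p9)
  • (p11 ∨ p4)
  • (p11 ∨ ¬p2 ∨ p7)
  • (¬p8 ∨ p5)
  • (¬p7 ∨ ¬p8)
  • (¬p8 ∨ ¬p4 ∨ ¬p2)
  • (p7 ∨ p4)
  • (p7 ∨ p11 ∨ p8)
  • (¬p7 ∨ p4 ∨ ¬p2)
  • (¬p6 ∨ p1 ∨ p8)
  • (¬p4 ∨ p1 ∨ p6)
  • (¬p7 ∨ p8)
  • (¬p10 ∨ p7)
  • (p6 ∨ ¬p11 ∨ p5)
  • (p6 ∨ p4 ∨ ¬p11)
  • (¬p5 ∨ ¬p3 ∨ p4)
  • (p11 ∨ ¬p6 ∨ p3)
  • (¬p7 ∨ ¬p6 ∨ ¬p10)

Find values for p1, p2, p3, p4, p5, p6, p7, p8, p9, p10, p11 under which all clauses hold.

p1 = 1, p2 = 0, p3 = 1, p4 = 1, p5 = 1, p6 = 1, p7 = 0, p8 = 1, p9 = 1, p10 = 0, p11 = 0

Pure literal: p2 appears only negated; assign p2 = False.
Pure literal: p9 appears only positively; assign p9 = True.
Branch on p1: take p1 = True.
Try p3 = True.
For the remaining variables, p4 = True, p5 = True, p6 = True, p7 = False, p8 = True, p10 = False, p11 = False works.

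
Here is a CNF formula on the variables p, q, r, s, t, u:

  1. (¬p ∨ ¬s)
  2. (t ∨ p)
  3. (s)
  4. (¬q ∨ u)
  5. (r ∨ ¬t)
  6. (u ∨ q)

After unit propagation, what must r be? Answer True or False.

(s) stands alone — s = True.
In (¬p ∨ ¬s), ¬s is now false; ¬p must hold, so p = False.
(t ∨ p): since p = False, the clause reduces to (t). t = True.
(r ∨ ¬t) with t = True leaves only r, so r = True.

True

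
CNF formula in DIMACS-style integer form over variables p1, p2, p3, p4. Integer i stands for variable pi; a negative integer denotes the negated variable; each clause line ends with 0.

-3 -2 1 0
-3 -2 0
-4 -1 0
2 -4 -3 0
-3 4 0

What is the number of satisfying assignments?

The models are:
  p1=F p2=F p3=F p4=F
  p1=F p2=F p3=F p4=T
  p1=F p2=T p3=F p4=F
  p1=F p2=T p3=F p4=T
  p1=T p2=F p3=F p4=F
  p1=T p2=T p3=F p4=F
Count: 6.

6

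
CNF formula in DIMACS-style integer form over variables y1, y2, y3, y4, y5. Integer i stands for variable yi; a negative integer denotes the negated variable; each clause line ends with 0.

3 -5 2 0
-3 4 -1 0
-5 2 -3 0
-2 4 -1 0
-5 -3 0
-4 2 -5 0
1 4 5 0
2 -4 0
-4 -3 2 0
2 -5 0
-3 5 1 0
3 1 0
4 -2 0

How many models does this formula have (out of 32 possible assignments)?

Satisfying assignments:
  y1=T y2=F y3=F y4=F y5=F
  y1=T y2=T y3=F y4=T y5=F
  y1=T y2=T y3=F y4=T y5=T
  y1=T y2=T y3=T y4=T y5=F
Count: 4.

4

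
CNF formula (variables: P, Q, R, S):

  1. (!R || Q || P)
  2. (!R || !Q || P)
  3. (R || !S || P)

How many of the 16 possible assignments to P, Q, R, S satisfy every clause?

10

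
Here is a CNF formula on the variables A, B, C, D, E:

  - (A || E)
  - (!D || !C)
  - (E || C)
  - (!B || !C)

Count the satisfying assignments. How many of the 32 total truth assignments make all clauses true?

11

Split on C, then E.
  C=T, E=T: remaining (A,B,D) ∈ {(F,F,F); (T,F,F)} — 2.
  C=T, E=F: remaining (A,B,D) ∈ {(T,F,F)} — 1.
  C=F, E=T: A, B, D free → 2^3 = 8.
  C=F, E=F: a clause becomes empty — 0.
Total: 2 + 1 + 8 + 0 = 11.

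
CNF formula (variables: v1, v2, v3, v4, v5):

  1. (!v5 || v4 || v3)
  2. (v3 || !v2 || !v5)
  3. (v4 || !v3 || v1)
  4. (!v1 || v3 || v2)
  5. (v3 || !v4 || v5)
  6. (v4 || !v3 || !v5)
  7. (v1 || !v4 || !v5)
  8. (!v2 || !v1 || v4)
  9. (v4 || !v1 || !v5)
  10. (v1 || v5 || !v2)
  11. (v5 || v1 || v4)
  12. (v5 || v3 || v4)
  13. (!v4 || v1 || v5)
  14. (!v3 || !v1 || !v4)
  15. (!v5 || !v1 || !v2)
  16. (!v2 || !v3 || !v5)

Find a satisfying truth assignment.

Try v1 = True.
For the remaining variables, v2 = False, v3 = True, v4 = False, v5 = False works.

v1=1, v2=0, v3=1, v4=0, v5=0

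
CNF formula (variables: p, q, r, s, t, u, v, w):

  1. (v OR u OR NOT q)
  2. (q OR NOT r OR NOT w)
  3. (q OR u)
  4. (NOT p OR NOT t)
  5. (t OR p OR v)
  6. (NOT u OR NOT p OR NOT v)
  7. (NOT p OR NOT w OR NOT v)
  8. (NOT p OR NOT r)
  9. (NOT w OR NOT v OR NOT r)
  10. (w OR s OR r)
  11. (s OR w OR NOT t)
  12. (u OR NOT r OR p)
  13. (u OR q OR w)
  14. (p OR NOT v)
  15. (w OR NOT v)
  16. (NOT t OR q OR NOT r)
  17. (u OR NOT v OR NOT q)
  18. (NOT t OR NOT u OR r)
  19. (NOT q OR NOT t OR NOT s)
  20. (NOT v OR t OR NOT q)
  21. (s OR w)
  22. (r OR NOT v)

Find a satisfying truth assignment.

p=1, q=1, r=0, s=1, t=0, u=1, v=0, w=1

Branch on p: take p = True.
  then t is forced to False.
  then r is forced to False.
  then v is forced to False.
Try q = True.
  then u is forced to True.
Try s = True.
w is now unconstrained; take w = True.
Every clause has at least one true literal under this assignment.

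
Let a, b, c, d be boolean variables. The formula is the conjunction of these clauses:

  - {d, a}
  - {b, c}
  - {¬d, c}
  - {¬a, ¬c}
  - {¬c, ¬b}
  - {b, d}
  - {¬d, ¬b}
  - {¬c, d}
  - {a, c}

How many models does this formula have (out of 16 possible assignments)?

The models are:
  a=F b=F c=T d=T
  a=T b=T c=F d=F
Count: 2.

2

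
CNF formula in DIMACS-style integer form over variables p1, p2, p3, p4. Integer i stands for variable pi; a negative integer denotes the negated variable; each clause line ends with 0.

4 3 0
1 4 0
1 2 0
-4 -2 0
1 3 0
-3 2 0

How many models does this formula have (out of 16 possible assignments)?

2

The models are:
  p1=T p2=F p3=F p4=T
  p1=T p2=T p3=T p4=F
That's 2 in total.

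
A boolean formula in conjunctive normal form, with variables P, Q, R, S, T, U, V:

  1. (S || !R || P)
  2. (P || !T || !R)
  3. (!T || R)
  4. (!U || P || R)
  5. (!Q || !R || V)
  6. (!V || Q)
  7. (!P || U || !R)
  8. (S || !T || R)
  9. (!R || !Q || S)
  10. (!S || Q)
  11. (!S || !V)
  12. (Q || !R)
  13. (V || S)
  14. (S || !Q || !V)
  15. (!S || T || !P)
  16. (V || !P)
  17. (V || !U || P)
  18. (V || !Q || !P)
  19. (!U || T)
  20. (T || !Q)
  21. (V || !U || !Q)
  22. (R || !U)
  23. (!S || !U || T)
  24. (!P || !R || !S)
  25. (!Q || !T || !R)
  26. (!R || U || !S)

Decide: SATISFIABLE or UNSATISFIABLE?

R = True:
  propagation gives Q=True, V=True, S=True; an empty clause results — contradiction.
R = False:
  propagation gives T=False, U=False, Q=False, V=False; an empty clause results — contradiction.
Every branch closes, so no satisfying assignment exists.

UNSATISFIABLE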